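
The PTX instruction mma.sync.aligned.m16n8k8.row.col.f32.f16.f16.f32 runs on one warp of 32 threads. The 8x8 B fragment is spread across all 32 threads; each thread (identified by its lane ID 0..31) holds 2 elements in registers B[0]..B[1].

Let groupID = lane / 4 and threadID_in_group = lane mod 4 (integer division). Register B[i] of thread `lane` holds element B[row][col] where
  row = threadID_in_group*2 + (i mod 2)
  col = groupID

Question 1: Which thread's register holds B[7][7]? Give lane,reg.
c: 7->gid=7  r: 7->tid=3,i&1=1
L=7*4+3=31  i=1=1

31,1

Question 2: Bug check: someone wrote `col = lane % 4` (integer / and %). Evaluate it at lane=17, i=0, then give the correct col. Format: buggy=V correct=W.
buggy=1 correct=4

`lane % 4`[17,0]->1
17: g=4,t=1
[0] (1*2+0,4) = (2,4)
col: 1 vs 4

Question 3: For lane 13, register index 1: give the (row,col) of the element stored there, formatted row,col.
13: gid=3,tid=1
[1] (1*2+1,3) = (3,3)

3,3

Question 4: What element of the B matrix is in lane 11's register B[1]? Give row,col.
L=11⇒gr=11>>2=2, th=11&3=3
[1]⇒row 3·2+1=7  col gr=2

7,2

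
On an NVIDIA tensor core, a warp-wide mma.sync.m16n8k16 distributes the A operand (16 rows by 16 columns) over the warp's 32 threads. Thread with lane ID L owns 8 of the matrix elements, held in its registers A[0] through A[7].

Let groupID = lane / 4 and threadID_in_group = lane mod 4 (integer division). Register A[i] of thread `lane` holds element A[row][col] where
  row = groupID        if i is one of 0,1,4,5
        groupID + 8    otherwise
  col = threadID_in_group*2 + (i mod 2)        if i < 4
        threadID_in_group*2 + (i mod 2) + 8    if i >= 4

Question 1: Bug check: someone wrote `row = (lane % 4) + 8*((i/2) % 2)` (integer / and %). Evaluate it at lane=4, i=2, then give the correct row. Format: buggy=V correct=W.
buggy=8 correct=9

`(lane % 4) + 8*((i/2) % 2)`[4,2]→8
L=4→G=4>>2=1, T=4&3=0
[2]→row 1+8=9  col 0·2+0+0=0
row: 8 vs 9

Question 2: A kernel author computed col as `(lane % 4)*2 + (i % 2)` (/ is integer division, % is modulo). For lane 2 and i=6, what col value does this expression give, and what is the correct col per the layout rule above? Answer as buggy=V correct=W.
`(lane % 4)*2 + (i % 2)`[2,6]->4
L=2->gid=2>>2=0, tid=2&3=2
[6]->row 0+8=8  col 2·2+0+8=12
col: 4 vs 12

buggy=4 correct=12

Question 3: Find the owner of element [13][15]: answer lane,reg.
r=13→G=5,rhi=1  c=15→chi=1,T=3,p=1
L=5*4+3=23  i=1*4+1*2+1=7

23,7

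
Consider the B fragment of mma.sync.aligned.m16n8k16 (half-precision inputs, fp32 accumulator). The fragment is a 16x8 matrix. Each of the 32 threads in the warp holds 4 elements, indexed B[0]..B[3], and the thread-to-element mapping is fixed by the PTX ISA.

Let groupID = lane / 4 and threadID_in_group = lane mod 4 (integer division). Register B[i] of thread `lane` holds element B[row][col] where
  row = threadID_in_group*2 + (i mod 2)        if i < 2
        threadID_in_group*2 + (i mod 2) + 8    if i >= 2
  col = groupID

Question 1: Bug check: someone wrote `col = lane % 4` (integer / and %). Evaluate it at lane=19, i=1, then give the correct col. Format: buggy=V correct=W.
buggy=3 correct=4

`lane % 4`[19,1]=>3
lane 19: grp=4 (19/4), tig=3 (19%4)
i=1: r=3*2+1+0=7, c=grp=4
col: 3 vs 4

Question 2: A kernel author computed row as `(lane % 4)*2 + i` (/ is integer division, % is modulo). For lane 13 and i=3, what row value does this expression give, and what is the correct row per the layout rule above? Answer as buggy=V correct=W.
`(lane % 4)*2 + i`[13,3]->5
L=13->gid=13>>2=3, tid=13&3=1
[3]->row 1·2+1+8=11  col gid=3
row: 5 vs 11

buggy=5 correct=11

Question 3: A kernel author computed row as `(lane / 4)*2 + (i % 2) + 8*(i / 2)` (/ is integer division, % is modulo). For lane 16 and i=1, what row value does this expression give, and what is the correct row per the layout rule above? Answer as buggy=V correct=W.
buggy=9 correct=1

`(lane / 4)*2 + (i % 2) + 8*(i / 2)`[16,1]⇒9
L=16⇒gr=16>>2=4, th=16&3=0
[1]⇒row 0·2+1+0=1  col gr=4
row: 9 vs 1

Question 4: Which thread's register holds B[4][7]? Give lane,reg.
30,0

c=7->g=7  r=4->rb=0,t=2,b0=0
L=7*4+2=30  i=0*2+0=0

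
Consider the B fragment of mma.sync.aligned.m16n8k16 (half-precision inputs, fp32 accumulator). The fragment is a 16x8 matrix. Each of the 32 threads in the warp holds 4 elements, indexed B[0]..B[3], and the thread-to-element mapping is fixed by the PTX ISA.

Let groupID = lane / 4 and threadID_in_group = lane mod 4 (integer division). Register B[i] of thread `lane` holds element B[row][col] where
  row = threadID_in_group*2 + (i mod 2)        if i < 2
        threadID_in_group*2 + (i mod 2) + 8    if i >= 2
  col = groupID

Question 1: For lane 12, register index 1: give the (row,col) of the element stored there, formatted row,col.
1,3

12: gid=3,tid=0
[1] (0*2+1+0,3) = (1,3)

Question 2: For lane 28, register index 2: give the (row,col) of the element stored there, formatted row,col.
L=28⇒gr=28>>2=7, th=28&3=0
[2]⇒row 0·2+0+8=8  col gr=7

8,7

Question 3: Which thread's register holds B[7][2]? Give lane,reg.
c:2=>grp=2  r:7=>rB=0,tig=3,lo=1
L=2*4+3=11  i=0*2+1=1

11,1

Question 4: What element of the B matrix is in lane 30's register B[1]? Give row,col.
5,7

lane 30: gr=7 (30/4), th=2 (30%4)
i=1: r=2*2+1+0=5, c=gr=7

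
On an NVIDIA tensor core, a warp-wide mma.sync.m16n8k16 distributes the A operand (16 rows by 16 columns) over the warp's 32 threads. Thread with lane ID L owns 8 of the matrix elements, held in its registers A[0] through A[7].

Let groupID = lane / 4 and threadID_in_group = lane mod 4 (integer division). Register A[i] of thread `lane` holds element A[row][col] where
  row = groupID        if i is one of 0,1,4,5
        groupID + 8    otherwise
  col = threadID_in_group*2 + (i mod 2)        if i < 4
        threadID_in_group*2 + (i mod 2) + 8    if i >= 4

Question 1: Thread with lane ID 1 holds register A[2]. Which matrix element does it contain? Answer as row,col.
lane 1=>1/4=0, 1 mod 4=1
i=2  r:0+8=>8  c:2·1+0+0=>2

8,2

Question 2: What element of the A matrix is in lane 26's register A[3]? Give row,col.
14,5

lane 26=>26/4=6, 26 mod 4=2
i=3  r:6+8=>14  c:2·2+1+0=>5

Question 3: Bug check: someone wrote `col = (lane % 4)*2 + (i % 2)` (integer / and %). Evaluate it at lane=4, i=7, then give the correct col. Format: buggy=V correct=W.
`(lane % 4)*2 + (i % 2)`[4,7]->1
L=4->g=4>>2=1, t=4&3=0
[7]->row 1+8=9  col 0·2+1+8=9
col: 1 vs 9

buggy=1 correct=9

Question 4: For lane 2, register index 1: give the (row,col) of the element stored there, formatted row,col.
0,5

lane 2=>2/4=0, 2 mod 4=2
i=1  r:0+0=>0  c:2·2+1+0=>5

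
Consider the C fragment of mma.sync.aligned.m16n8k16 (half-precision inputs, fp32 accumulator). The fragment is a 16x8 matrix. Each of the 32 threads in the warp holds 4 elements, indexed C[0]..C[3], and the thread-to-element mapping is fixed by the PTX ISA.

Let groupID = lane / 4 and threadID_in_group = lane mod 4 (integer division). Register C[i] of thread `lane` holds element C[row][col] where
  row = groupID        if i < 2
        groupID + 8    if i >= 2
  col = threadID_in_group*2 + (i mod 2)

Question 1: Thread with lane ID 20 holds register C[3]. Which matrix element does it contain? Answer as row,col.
20: grp=5,tig=0
[3] (5+8,0*2+1) = (13,1)

13,1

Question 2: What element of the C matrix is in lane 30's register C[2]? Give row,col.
lane 30⇒30/4=7, 30 mod 4=2
i=2  r:7+8⇒15  c:2·2+0⇒4

15,4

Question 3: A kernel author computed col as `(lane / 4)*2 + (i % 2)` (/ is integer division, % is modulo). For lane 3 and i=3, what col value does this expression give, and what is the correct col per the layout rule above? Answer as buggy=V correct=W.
`(lane / 4)*2 + (i % 2)`[3,3]->1
L=3->g=3>>2=0, t=3&3=3
[3]->row 0+8=8  col 3·2+1=7
col: 1 vs 7

buggy=1 correct=7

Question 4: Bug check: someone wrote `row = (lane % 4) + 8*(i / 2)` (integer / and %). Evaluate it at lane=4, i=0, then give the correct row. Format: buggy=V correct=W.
buggy=0 correct=1

`(lane % 4) + 8*(i / 2)`[4,0]→0
4: G=1,T=0
[0] (1+0,0*2+0) = (1,0)
row: 0 vs 1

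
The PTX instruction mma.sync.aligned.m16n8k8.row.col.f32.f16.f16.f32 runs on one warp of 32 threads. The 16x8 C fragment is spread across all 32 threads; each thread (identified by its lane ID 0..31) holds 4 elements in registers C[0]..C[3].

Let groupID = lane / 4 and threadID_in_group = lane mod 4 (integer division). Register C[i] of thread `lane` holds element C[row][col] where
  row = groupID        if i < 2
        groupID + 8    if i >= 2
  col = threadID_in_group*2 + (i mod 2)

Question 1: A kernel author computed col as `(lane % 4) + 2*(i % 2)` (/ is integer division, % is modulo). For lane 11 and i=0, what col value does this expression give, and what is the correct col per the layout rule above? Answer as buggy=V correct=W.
`(lane % 4) + 2*(i % 2)`[11,0]→3
lane 11: G=2 (11/4), T=3 (11%4)
i=0: r=2+0=2, c=3*2+0=6
col: 3 vs 6

buggy=3 correct=6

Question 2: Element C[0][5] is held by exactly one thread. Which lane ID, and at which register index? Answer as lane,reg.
r=0->g=0,rb=0  c=5->t=2,b0=1
L=0*4+2=2  i=0*2+1=1

2,1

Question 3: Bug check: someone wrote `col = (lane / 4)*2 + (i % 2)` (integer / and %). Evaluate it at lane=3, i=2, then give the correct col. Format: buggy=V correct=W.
buggy=0 correct=6

`(lane / 4)*2 + (i % 2)`[3,2]⇒0
L=3⇒gr=3>>2=0, th=3&3=3
[2]⇒row 0+8=8  col 3·2+0=6
col: 0 vs 6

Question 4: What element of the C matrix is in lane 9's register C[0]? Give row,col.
9: gid=2,tid=1
[0] (2+0,1*2+0) = (2,2)

2,2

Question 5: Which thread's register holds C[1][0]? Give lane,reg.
4,0

r=1->g=1,rb=0  c=0->t=0,b0=0
L=1*4+0=4  i=0*2+0=0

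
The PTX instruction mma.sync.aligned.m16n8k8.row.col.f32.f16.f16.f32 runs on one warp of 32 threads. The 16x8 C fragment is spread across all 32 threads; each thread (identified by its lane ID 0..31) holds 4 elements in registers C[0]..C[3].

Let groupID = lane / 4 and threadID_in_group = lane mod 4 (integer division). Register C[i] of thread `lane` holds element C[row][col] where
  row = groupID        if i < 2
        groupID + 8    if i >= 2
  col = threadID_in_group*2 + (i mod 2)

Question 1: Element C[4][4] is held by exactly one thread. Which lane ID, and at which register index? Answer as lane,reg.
18,0

r=4->g=4,rb=0  c=4->t=2,b0=0
L=4*4+2=18  i=0*2+0=0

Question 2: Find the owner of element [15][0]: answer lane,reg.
28,2

r:15=>grp=7,rB=1  c:0=>tig=0,lo=0
L=7*4+0=28  i=1*2+0=2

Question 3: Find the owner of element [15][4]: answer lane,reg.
30,2

r=15⇒gr=7,Rb=1  c=4⇒th=2,odd=0
L=7*4+2=30  i=1*2+0=2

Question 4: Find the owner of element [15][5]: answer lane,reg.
r=15→G=7,rhi=1  c=5→T=2,p=1
L=7*4+2=30  i=1*2+1=3

30,3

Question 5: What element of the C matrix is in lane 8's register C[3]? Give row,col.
10,1

lane 8->8/4=2, 8 mod 4=0
i=3  r:2+8->10  c:2·0+1->1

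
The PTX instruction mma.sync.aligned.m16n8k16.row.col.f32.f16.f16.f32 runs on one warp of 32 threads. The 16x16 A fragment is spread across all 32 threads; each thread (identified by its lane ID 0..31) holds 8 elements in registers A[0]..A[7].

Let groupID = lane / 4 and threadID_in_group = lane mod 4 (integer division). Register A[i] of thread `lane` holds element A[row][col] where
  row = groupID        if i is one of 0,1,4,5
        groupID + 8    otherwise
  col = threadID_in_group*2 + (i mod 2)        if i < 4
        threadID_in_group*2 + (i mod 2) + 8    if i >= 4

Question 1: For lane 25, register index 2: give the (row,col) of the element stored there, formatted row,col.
14,2

lane 25: g=6 (25/4), t=1 (25%4)
i=2: r=6+8=14, c=1*2+0+0=2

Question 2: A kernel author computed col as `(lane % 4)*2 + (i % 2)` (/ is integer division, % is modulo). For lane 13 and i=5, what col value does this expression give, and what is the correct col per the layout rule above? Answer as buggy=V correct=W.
buggy=3 correct=11

`(lane % 4)*2 + (i % 2)`[13,5]⇒3
L=13⇒gr=13>>2=3, th=13&3=1
[5]⇒row 3+0=3  col 1·2+1+8=11
col: 3 vs 11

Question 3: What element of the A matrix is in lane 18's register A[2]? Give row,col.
L=18->g=18>>2=4, t=18&3=2
[2]->row 4+8=12  col 2·2+0+0=4

12,4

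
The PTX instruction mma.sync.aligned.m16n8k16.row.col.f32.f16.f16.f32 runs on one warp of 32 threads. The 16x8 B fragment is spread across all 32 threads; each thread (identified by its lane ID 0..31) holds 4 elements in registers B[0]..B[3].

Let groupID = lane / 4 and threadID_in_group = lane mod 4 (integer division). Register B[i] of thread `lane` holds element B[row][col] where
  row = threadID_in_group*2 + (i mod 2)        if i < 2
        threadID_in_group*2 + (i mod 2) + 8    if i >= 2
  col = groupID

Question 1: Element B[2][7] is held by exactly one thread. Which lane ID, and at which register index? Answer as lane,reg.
c=7->g=7  r=2->rb=0,t=1,b0=0
L=7*4+1=29  i=0*2+0=0

29,0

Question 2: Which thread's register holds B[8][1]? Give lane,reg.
4,2

c=1⇒gr=1  r=8⇒Rb=1,th=0,odd=0
L=1*4+0=4  i=1*2+0=2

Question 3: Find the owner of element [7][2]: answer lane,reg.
c=2->g=2  r=7->rb=0,t=3,b0=1
L=2*4+3=11  i=0*2+1=1

11,1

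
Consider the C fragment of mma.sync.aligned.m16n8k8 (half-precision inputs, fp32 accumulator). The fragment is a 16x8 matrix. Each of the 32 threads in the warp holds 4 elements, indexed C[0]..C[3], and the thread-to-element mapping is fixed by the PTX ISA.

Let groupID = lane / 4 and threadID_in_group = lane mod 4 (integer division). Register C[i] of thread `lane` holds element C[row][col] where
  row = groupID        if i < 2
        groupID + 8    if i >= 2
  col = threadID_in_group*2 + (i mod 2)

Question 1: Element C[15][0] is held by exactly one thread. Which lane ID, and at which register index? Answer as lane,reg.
r=15⇒gr=7,Rb=1  c=0⇒th=0,odd=0
L=7*4+0=28  i=1*2+0=2

28,2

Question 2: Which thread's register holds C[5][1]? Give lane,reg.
20,1

r=5⇒gr=5,Rb=0  c=1⇒th=0,odd=1
L=5*4+0=20  i=0*2+1=1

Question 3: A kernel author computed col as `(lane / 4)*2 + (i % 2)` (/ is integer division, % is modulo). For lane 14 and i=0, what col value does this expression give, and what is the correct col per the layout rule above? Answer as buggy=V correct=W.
`(lane / 4)*2 + (i % 2)`[14,0]->6
lane 14: gid=3 (14/4), tid=2 (14%4)
i=0: r=3+0=3, c=2*2+0=4
col: 6 vs 4

buggy=6 correct=4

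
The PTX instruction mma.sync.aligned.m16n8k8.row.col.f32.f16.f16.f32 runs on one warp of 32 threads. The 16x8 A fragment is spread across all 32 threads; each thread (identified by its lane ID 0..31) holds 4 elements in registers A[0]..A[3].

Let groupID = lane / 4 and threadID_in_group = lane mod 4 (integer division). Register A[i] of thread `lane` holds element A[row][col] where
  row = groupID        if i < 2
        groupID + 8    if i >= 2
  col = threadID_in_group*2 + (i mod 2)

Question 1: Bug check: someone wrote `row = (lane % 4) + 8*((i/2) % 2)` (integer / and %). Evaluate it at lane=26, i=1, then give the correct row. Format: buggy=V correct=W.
buggy=2 correct=6

`(lane % 4) + 8*((i/2) % 2)`[26,1]⇒2
L=26⇒gr=26>>2=6, th=26&3=2
[1]⇒row 6+0=6  col 2·2+1=5
row: 2 vs 6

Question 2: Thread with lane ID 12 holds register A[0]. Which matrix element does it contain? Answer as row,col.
lane 12->12/4=3, 12 mod 4=0
i=0  r:3+0->3  c:2·0+0->0

3,0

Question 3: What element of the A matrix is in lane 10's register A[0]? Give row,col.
2,4

lane 10: gr=2 (10/4), th=2 (10%4)
i=0: r=2+0=2, c=2*2+0=4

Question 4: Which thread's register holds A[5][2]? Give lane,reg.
r=5⇒gr=5,Rb=0  c=2⇒th=1,odd=0
L=5*4+1=21  i=0*2+0=0

21,0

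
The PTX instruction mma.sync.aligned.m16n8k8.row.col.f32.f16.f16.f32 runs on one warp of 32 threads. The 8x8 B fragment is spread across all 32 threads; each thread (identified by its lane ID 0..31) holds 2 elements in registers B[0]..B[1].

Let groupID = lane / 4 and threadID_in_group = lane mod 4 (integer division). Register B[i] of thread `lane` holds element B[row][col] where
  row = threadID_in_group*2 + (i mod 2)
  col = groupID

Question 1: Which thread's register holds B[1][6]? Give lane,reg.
24,1

c=6->g=6  r=1->t=0,b0=1
L=6*4+0=24  i=1=1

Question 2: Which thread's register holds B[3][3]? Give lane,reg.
c: 3->gid=3  r: 3->tid=1,i&1=1
L=3*4+1=13  i=1=1

13,1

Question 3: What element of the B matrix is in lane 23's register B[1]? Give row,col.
23: gr=5,th=3
[1] (3*2+1,5) = (7,5)

7,5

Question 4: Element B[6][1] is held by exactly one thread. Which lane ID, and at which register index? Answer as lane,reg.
c:1=>grp=1  r:6=>tig=3,lo=0
L=1*4+3=7  i=0=0

7,0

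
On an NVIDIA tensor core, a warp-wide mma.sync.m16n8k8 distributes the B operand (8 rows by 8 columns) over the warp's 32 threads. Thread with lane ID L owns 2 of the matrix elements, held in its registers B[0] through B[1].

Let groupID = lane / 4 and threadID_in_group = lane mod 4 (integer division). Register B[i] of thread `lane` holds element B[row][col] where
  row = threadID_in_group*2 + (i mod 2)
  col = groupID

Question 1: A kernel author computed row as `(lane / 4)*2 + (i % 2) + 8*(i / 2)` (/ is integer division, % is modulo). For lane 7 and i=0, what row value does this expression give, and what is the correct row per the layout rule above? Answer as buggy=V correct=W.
`(lane / 4)*2 + (i % 2) + 8*(i / 2)`[7,0]⇒2
7: gr=1,th=3
[0] (3*2+0,1) = (6,1)
row: 2 vs 6

buggy=2 correct=6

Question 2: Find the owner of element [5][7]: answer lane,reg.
30,1

c=7⇒gr=7  r=5⇒th=2,odd=1
L=7*4+2=30  i=1=1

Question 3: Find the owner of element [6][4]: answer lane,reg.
19,0

c: 4->gid=4  r: 6->tid=3,i&1=0
L=4*4+3=19  i=0=0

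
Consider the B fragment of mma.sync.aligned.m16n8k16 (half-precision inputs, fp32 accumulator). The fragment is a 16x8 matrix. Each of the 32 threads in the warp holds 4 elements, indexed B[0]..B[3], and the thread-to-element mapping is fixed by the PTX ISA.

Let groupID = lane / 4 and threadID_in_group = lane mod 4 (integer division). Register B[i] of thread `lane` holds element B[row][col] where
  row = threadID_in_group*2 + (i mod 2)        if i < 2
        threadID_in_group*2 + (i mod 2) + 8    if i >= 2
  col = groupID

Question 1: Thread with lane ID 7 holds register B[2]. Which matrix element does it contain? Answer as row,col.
14,1

lane 7=>7/4=1, 7 mod 4=3
i=2  r:2·3+0+8=>14  c:1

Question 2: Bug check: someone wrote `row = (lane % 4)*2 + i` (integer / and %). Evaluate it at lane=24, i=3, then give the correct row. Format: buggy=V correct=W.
`(lane % 4)*2 + i`[24,3]→3
lane 24→24/4=6, 24 mod 4=0
i=3  r:2·0+1+8→9  c:6
row: 3 vs 9

buggy=3 correct=9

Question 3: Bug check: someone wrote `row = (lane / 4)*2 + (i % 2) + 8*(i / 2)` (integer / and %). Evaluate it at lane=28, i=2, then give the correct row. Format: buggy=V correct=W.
`(lane / 4)*2 + (i % 2) + 8*(i / 2)`[28,2]=>22
28: grp=7,tig=0
[2] (0*2+0+8,7) = (8,7)
row: 22 vs 8

buggy=22 correct=8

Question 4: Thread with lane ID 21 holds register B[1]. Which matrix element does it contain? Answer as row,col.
21: G=5,T=1
[1] (1*2+1+0,5) = (3,5)

3,5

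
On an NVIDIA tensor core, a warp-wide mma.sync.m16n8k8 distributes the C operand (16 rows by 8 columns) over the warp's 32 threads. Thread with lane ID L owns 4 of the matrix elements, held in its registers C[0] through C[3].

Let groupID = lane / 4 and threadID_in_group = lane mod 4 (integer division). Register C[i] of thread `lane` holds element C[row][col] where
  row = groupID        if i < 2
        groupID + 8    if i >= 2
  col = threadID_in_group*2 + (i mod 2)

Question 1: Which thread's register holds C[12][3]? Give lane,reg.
17,3

r=12⇒gr=4,Rb=1  c=3⇒th=1,odd=1
L=4*4+1=17  i=1*2+1=3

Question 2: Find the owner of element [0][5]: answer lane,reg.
r=0->g=0,rb=0  c=5->t=2,b0=1
L=0*4+2=2  i=0*2+1=1

2,1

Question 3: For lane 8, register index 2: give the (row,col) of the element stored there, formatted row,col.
10,0

lane 8: g=2 (8/4), t=0 (8%4)
i=2: r=2+8=10, c=0*2+0=0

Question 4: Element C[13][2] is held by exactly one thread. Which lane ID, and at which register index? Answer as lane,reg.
r=13→G=5,rhi=1  c=2→T=1,p=0
L=5*4+1=21  i=1*2+0=2

21,2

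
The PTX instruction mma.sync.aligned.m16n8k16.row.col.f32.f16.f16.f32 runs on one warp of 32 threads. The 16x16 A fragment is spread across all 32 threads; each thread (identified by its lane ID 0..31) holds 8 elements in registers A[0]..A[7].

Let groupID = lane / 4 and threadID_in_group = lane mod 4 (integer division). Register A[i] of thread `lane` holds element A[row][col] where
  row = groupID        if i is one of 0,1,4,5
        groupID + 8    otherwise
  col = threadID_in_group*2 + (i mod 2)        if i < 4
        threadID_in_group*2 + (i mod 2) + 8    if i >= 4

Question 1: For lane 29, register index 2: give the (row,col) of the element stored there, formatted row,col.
15,2

lane 29: gr=7 (29/4), th=1 (29%4)
i=2: r=7+8=15, c=1*2+0+0=2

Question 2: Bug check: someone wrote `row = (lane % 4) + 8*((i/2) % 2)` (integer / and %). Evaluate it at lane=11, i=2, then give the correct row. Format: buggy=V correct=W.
`(lane % 4) + 8*((i/2) % 2)`[11,2]⇒11
lane 11: gr=2 (11/4), th=3 (11%4)
i=2: r=2+8=10, c=3*2+0+0=6
row: 11 vs 10

buggy=11 correct=10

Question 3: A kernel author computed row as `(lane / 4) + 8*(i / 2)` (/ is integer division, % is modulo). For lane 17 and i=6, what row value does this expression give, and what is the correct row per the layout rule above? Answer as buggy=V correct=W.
`(lane / 4) + 8*(i / 2)`[17,6]→28
lane 17→17/4=4, 17 mod 4=1
i=6  r:4+8→12  c:2·1+0+8→10
row: 28 vs 12

buggy=28 correct=12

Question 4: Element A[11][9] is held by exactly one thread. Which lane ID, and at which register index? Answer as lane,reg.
12,7

r=11→G=3,rhi=1  c=9→chi=1,T=0,p=1
L=3*4+0=12  i=1*4+1*2+1=7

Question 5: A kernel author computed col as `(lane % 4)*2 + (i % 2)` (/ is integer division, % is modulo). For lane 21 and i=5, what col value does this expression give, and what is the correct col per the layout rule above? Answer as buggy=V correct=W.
buggy=3 correct=11

`(lane % 4)*2 + (i % 2)`[21,5]->3
lane 21: g=5 (21/4), t=1 (21%4)
i=5: r=5+0=5, c=1*2+1+8=11
col: 3 vs 11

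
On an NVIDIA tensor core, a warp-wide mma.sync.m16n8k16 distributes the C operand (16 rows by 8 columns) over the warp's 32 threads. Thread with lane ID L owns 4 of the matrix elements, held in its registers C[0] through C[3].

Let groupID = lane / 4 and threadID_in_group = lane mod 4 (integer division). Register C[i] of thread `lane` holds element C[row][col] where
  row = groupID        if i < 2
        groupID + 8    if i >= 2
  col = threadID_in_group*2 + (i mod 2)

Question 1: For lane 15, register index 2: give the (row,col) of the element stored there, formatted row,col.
L=15=>grp=15>>2=3, tig=15&3=3
[2]=>row 3+8=11  col 3·2+0=6

11,6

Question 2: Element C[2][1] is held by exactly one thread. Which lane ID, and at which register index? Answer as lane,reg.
r:2=>grp=2,rB=0  c:1=>tig=0,lo=1
L=2*4+0=8  i=0*2+1=1

8,1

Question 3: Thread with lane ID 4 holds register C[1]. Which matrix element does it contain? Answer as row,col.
lane 4=>4/4=1, 4 mod 4=0
i=1  r:1+0=>1  c:2·0+1=>1

1,1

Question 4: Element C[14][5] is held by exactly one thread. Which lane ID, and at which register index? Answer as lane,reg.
26,3

r=14->g=6,rb=1  c=5->t=2,b0=1
L=6*4+2=26  i=1*2+1=3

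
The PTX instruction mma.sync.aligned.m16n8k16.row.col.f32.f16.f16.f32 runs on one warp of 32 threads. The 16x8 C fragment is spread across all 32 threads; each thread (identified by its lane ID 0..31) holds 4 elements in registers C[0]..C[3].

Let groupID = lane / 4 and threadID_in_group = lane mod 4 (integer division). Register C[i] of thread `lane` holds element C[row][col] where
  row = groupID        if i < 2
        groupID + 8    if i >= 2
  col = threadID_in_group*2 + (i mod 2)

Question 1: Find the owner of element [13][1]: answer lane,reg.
r=13⇒gr=5,Rb=1  c=1⇒th=0,odd=1
L=5*4+0=20  i=1*2+1=3

20,3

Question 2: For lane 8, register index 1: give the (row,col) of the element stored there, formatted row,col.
8: gr=2,th=0
[1] (2+0,0*2+1) = (2,1)

2,1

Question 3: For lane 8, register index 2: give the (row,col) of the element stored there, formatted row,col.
10,0

L=8→G=8>>2=2, T=8&3=0
[2]→row 2+8=10  col 0·2+0=0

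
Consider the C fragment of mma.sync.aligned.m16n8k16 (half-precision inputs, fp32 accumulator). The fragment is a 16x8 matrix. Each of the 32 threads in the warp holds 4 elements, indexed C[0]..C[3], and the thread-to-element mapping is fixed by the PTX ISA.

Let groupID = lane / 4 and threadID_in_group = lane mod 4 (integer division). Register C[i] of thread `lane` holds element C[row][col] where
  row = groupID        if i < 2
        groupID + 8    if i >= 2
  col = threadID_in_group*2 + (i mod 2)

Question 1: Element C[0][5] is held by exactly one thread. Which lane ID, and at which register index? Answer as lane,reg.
2,1

r=0⇒gr=0,Rb=0  c=5⇒th=2,odd=1
L=0*4+2=2  i=0*2+1=1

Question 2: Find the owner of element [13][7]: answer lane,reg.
23,3

r=13→G=5,rhi=1  c=7→T=3,p=1
L=5*4+3=23  i=1*2+1=3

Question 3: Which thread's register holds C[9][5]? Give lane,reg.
6,3

r:9=>grp=1,rB=1  c:5=>tig=2,lo=1
L=1*4+2=6  i=1*2+1=3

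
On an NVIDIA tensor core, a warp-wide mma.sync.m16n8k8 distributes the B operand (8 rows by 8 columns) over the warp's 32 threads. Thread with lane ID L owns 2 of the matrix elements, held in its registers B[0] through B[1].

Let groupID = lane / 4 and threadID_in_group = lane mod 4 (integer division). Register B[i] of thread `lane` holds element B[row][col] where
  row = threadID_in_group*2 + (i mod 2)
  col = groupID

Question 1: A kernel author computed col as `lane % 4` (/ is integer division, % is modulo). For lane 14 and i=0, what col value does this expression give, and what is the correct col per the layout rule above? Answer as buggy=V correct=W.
`lane % 4`[14,0]=>2
14: grp=3,tig=2
[0] (2*2+0,3) = (4,3)
col: 2 vs 3

buggy=2 correct=3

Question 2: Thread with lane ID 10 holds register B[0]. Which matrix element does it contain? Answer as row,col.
4,2

10: G=2,T=2
[0] (2*2+0,2) = (4,2)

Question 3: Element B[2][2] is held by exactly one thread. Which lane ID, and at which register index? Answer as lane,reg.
9,0

c=2→G=2  r=2→T=1,p=0
L=2*4+1=9  i=0=0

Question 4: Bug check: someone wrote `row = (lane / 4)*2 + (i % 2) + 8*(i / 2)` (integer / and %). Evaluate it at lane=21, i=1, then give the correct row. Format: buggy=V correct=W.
buggy=11 correct=3

`(lane / 4)*2 + (i % 2) + 8*(i / 2)`[21,1]⇒11
lane 21: gr=5 (21/4), th=1 (21%4)
i=1: r=1*2+1=3, c=gr=5
row: 11 vs 3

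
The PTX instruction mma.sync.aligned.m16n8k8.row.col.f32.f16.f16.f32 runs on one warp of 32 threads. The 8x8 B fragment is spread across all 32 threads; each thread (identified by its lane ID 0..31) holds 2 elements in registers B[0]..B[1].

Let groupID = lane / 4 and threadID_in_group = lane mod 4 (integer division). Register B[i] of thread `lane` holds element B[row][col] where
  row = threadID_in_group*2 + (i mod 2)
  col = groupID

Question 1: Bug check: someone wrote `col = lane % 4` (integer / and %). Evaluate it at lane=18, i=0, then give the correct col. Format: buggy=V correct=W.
buggy=2 correct=4

`lane % 4`[18,0]=>2
lane 18: grp=4 (18/4), tig=2 (18%4)
i=0: r=2*2+0=4, c=grp=4
col: 2 vs 4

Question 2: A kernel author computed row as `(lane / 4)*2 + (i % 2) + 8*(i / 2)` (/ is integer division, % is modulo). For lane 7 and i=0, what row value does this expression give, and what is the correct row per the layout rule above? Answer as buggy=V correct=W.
`(lane / 4)*2 + (i % 2) + 8*(i / 2)`[7,0]→2
lane 7: G=1 (7/4), T=3 (7%4)
i=0: r=3*2+0=6, c=G=1
row: 2 vs 6

buggy=2 correct=6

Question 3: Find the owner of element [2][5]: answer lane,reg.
21,0

c:5=>grp=5  r:2=>tig=1,lo=0
L=5*4+1=21  i=0=0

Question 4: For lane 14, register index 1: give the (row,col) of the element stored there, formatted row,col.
lane 14⇒14/4=3, 14 mod 4=2
i=1  r:2·2+1⇒5  c:3

5,3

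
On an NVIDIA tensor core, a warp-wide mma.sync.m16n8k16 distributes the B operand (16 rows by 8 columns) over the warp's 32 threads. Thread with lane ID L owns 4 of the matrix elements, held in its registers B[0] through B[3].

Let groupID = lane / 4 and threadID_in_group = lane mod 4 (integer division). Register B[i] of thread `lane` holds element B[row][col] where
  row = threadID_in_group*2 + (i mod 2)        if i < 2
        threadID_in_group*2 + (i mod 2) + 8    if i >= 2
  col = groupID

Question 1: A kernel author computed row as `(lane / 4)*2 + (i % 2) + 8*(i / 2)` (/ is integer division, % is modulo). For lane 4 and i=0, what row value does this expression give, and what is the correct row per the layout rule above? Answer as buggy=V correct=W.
buggy=2 correct=0

`(lane / 4)*2 + (i % 2) + 8*(i / 2)`[4,0]=>2
4: grp=1,tig=0
[0] (0*2+0+0,1) = (0,1)
row: 2 vs 0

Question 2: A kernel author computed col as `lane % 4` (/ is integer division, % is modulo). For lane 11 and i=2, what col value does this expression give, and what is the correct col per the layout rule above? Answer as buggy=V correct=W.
buggy=3 correct=2

`lane % 4`[11,2]->3
11: gid=2,tid=3
[2] (3*2+0+8,2) = (14,2)
col: 3 vs 2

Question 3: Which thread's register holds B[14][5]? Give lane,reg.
23,2

c:5=>grp=5  r:14=>rB=1,tig=3,lo=0
L=5*4+3=23  i=1*2+0=2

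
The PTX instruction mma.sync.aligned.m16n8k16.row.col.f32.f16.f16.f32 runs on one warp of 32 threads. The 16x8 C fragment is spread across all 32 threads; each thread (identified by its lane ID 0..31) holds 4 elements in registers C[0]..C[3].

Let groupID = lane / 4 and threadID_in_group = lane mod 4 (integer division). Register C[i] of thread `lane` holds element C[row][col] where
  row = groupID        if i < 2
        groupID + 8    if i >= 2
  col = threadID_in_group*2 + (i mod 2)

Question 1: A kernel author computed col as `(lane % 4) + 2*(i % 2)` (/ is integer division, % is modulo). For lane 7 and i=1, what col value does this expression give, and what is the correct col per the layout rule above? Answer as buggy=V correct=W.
buggy=5 correct=7

`(lane % 4) + 2*(i % 2)`[7,1]=>5
lane 7=>7/4=1, 7 mod 4=3
i=1  r:1+0=>1  c:2·3+1=>7
col: 5 vs 7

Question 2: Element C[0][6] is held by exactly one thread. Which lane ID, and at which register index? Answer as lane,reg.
r: 0->gid=0,r8=0  c: 6->tid=3,i&1=0
L=0*4+3=3  i=0*2+0=0

3,0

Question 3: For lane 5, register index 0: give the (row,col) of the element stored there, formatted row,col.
1,2

lane 5: gr=1 (5/4), th=1 (5%4)
i=0: r=1+0=1, c=1*2+0=2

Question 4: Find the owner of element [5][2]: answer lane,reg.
21,0

r=5→G=5,rhi=0  c=2→T=1,p=0
L=5*4+1=21  i=0*2+0=0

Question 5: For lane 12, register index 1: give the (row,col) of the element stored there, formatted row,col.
3,1

lane 12: G=3 (12/4), T=0 (12%4)
i=1: r=3+0=3, c=0*2+1=1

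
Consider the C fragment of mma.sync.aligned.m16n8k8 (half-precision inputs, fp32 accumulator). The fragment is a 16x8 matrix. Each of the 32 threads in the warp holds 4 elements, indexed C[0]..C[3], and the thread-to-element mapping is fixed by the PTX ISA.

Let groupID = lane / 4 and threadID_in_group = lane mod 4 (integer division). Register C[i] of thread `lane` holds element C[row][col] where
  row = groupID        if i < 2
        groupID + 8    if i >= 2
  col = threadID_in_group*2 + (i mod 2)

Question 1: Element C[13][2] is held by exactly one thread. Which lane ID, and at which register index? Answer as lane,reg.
r: 13->gid=5,r8=1  c: 2->tid=1,i&1=0
L=5*4+1=21  i=1*2+0=2

21,2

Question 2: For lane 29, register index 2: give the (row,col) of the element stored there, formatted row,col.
15,2

lane 29->29/4=7, 29 mod 4=1
i=2  r:7+8->15  c:2·1+0->2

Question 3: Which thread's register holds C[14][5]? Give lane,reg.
r:14=>grp=6,rB=1  c:5=>tig=2,lo=1
L=6*4+2=26  i=1*2+1=3

26,3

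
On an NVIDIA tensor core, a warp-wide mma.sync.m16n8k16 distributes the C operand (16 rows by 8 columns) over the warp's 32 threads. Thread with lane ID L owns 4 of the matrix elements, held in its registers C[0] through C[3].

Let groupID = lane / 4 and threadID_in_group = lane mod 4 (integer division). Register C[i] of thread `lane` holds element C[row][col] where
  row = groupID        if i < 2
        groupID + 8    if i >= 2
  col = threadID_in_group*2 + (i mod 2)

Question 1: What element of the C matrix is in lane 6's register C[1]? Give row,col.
1,5

6: grp=1,tig=2
[1] (1+0,2*2+1) = (1,5)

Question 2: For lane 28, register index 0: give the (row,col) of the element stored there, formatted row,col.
lane 28: grp=7 (28/4), tig=0 (28%4)
i=0: r=7+0=7, c=0*2+0=0

7,0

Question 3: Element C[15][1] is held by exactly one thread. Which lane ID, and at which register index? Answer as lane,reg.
28,3

r=15⇒gr=7,Rb=1  c=1⇒th=0,odd=1
L=7*4+0=28  i=1*2+1=3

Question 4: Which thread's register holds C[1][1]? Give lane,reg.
4,1

r=1⇒gr=1,Rb=0  c=1⇒th=0,odd=1
L=1*4+0=4  i=0*2+1=1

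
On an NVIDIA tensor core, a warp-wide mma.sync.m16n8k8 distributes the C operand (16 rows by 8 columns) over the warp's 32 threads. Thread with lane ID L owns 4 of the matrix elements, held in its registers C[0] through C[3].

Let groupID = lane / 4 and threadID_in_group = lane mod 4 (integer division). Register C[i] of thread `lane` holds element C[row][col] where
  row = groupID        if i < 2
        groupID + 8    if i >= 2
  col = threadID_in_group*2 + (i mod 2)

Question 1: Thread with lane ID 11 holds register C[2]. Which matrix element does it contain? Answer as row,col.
10,6

lane 11: grp=2 (11/4), tig=3 (11%4)
i=2: r=2+8=10, c=3*2+0=6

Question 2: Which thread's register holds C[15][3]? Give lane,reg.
29,3

r=15→G=7,rhi=1  c=3→T=1,p=1
L=7*4+1=29  i=1*2+1=3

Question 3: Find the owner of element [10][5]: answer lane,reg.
10,3

r: 10->gid=2,r8=1  c: 5->tid=2,i&1=1
L=2*4+2=10  i=1*2+1=3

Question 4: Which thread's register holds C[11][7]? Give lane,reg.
r:11=>grp=3,rB=1  c:7=>tig=3,lo=1
L=3*4+3=15  i=1*2+1=3

15,3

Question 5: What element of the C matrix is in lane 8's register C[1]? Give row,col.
2,1

L=8->g=8>>2=2, t=8&3=0
[1]->row 2+0=2  col 0·2+1=1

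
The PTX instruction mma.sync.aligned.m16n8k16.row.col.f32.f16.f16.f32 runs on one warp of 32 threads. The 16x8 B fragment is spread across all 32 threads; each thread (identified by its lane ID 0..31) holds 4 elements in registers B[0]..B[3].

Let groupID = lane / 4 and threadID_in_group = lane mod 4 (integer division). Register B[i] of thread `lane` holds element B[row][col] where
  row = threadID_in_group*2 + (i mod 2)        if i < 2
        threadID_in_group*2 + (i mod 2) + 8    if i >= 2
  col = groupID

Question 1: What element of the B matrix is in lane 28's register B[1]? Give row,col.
1,7

lane 28: grp=7 (28/4), tig=0 (28%4)
i=1: r=0*2+1+0=1, c=grp=7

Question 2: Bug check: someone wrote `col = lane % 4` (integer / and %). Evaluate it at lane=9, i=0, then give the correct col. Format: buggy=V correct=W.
`lane % 4`[9,0]->1
9: gid=2,tid=1
[0] (1*2+0+0,2) = (2,2)
col: 1 vs 2

buggy=1 correct=2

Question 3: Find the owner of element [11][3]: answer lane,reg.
c: 3->gid=3  r: 11->r8=1,tid=1,i&1=1
L=3*4+1=13  i=1*2+1=3

13,3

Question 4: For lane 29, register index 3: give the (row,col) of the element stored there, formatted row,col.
11,7

lane 29: G=7 (29/4), T=1 (29%4)
i=3: r=1*2+1+8=11, c=G=7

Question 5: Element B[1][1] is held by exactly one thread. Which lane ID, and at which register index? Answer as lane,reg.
c=1->g=1  r=1->rb=0,t=0,b0=1
L=1*4+0=4  i=0*2+1=1

4,1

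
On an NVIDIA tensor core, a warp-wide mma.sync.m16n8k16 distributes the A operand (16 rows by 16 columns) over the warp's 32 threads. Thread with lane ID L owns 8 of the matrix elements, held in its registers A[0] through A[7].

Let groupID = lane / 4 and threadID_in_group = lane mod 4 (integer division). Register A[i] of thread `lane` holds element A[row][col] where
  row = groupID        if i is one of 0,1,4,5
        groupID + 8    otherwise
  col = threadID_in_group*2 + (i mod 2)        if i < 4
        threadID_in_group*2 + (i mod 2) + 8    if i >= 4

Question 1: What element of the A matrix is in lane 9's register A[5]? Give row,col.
2,11

L=9=>grp=9>>2=2, tig=9&3=1
[5]=>row 2+0=2  col 1·2+1+8=11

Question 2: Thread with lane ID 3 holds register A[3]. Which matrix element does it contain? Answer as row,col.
8,7

3: gr=0,th=3
[3] (0+8,3*2+1+0) = (8,7)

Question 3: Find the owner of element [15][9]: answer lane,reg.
28,7

r=15⇒gr=7,Rb=1  c=9⇒Cb=1,th=0,odd=1
L=7*4+0=28  i=1*4+1*2+1=7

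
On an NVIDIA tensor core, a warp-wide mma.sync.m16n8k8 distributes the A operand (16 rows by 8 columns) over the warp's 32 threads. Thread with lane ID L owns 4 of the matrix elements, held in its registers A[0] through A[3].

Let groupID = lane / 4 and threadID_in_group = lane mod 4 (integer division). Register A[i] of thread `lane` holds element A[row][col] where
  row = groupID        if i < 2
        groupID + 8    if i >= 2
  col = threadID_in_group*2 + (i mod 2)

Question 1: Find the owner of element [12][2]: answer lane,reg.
17,2

r=12->g=4,rb=1  c=2->t=1,b0=0
L=4*4+1=17  i=1*2+0=2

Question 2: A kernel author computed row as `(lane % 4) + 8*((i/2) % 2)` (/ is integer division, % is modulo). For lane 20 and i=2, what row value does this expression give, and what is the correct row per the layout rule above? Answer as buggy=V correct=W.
buggy=8 correct=13

`(lane % 4) + 8*((i/2) % 2)`[20,2]→8
20: G=5,T=0
[2] (5+8,0*2+0) = (13,0)
row: 8 vs 13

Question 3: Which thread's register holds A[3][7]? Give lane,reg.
r:3=>grp=3,rB=0  c:7=>tig=3,lo=1
L=3*4+3=15  i=0*2+1=1

15,1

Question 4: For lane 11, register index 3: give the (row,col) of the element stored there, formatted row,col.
10,7

lane 11->11/4=2, 11 mod 4=3
i=3  r:2+8->10  c:2·3+1->7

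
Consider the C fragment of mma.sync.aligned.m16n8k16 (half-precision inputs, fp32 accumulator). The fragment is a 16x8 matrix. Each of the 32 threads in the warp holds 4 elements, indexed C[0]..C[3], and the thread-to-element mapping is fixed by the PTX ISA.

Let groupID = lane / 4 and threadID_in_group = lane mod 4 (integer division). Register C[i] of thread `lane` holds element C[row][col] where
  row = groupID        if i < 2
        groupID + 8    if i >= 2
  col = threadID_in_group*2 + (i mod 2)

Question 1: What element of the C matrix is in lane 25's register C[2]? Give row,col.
lane 25: grp=6 (25/4), tig=1 (25%4)
i=2: r=6+8=14, c=1*2+0=2

14,2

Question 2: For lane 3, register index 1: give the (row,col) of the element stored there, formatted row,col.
lane 3: g=0 (3/4), t=3 (3%4)
i=1: r=0+0=0, c=3*2+1=7

0,7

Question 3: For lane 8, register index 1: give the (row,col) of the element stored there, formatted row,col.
lane 8: G=2 (8/4), T=0 (8%4)
i=1: r=2+0=2, c=0*2+1=1

2,1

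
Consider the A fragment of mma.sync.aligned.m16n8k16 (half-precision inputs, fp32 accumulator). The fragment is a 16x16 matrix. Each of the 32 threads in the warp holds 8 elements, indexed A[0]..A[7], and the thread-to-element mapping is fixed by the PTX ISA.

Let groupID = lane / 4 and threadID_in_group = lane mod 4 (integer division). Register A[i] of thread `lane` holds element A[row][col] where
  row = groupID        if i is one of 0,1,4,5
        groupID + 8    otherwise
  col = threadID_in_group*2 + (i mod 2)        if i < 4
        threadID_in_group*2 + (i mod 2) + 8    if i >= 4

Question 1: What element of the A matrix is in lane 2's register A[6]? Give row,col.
8,12

lane 2->2/4=0, 2 mod 4=2
i=6  r:0+8->8  c:2·2+0+8->12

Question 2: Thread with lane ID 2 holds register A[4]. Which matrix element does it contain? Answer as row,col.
L=2=>grp=2>>2=0, tig=2&3=2
[4]=>row 0+0=0  col 2·2+0+8=12

0,12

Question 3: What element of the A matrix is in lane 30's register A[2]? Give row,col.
15,4

lane 30: g=7 (30/4), t=2 (30%4)
i=2: r=7+8=15, c=2*2+0+0=4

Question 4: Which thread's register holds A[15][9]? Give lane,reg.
28,7

r=15→G=7,rhi=1  c=9→chi=1,T=0,p=1
L=7*4+0=28  i=1*4+1*2+1=7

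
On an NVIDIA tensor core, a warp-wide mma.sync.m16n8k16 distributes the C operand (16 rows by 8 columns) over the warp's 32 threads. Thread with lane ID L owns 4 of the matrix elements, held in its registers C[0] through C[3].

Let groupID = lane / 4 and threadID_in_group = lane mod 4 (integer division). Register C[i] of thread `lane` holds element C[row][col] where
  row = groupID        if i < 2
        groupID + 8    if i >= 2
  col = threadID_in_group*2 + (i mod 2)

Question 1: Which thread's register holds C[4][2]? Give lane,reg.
r=4->g=4,rb=0  c=2->t=1,b0=0
L=4*4+1=17  i=0*2+0=0

17,0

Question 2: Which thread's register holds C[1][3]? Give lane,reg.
r:1=>grp=1,rB=0  c:3=>tig=1,lo=1
L=1*4+1=5  i=0*2+1=1

5,1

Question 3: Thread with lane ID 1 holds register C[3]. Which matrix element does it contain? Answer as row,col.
8,3

1: gr=0,th=1
[3] (0+8,1*2+1) = (8,3)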